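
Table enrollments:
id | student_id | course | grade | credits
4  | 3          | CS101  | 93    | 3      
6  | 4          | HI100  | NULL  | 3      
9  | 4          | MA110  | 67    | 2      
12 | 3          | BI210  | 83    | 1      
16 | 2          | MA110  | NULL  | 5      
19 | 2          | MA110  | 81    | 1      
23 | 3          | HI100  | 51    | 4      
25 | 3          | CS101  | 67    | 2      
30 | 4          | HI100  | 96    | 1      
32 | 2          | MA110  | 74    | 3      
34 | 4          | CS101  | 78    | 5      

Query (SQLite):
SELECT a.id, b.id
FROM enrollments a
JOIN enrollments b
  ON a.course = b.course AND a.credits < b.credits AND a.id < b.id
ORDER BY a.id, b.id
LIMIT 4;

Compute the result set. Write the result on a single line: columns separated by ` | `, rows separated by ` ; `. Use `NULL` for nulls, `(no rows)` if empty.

4 | 34 ; 6 | 23 ; 9 | 16 ; 9 | 32

Pairs (a,b) with same course, a.credits < b.credits, a.id < b.id.
course groups: BI210:{12} CS101:{4,25,34} HI100:{6,23,30} MA110:{9,16,19,32}
Ordered by (a.id, b.id); first 4.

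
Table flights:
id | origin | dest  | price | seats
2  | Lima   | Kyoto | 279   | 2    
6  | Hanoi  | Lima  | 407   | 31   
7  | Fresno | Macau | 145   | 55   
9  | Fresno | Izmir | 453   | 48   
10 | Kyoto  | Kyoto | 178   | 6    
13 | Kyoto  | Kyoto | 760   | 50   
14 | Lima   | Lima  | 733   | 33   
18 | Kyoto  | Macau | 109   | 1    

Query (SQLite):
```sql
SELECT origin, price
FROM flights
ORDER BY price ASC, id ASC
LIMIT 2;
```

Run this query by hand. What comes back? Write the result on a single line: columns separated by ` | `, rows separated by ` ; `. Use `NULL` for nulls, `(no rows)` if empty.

Sort by price asc, tiebreak id asc: (109, id=18), (145, id=7), (178, id=10), (279, id=2), (407, id=6) …. Take first 2.

Kyoto | 109 ; Fresno | 145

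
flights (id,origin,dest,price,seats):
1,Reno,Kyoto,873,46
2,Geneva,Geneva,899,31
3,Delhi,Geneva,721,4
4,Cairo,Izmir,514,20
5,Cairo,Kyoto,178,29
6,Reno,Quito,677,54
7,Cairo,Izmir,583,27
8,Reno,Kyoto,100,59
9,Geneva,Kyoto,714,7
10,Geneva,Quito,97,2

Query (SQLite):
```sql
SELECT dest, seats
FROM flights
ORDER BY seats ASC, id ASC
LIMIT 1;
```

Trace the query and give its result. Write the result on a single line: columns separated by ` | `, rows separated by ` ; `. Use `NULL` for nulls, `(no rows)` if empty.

Sort by seats asc, tiebreak id asc: (2, id=10), (4, id=3), (7, id=9), (20, id=4) …. Take first 1.

Quito | 2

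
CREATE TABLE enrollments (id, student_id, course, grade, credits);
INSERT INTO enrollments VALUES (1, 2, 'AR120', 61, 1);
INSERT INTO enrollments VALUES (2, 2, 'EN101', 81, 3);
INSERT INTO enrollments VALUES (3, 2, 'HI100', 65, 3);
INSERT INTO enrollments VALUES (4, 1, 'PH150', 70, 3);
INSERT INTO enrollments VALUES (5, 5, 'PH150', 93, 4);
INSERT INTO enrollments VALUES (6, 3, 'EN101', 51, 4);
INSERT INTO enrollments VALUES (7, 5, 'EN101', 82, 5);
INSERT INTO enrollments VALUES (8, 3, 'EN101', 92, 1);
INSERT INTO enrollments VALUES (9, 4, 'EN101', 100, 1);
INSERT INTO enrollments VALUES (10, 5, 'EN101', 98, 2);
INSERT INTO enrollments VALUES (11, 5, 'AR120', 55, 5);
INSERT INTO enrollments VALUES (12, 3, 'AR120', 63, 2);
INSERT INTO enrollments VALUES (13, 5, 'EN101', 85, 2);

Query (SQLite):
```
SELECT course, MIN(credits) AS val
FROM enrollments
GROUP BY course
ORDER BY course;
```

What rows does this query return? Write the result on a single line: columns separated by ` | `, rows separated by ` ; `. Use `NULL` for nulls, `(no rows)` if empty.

Partition enrollments by course; compute MIN(credits) within each group.
  AR120: ids {1, 11, 12} → MIN(credits)=1
  EN101: ids {2, 6, 7, 8, 9, 10, 13} → MIN(credits)=1
  HI100: ids {3} → MIN(credits)=3
  PH150: ids {4, 5} → MIN(credits)=3

AR120 | 1 ; EN101 | 1 ; HI100 | 3 ; PH150 | 3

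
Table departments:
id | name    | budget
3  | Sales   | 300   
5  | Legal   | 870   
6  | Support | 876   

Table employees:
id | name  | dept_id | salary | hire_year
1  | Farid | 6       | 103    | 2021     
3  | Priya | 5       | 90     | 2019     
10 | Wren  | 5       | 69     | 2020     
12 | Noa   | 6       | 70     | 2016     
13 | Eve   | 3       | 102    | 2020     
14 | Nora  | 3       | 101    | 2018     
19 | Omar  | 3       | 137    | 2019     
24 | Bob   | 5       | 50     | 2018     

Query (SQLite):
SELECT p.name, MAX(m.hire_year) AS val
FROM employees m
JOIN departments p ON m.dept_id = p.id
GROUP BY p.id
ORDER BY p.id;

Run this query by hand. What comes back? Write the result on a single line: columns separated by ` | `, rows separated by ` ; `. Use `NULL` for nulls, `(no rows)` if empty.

Sales | 2020 ; Legal | 2020 ; Support | 2021

Join each employees row to its departments via dept_id.
Group joined rows by departments.id; compute MAX(m.hire_year) per group.
  3: ids {13, 14, 19} → MAX(m.hire_year)=2020
  5: ids {3, 10, 24} → MAX(m.hire_year)=2020
  6: ids {1, 12} → MAX(m.hire_year)=2021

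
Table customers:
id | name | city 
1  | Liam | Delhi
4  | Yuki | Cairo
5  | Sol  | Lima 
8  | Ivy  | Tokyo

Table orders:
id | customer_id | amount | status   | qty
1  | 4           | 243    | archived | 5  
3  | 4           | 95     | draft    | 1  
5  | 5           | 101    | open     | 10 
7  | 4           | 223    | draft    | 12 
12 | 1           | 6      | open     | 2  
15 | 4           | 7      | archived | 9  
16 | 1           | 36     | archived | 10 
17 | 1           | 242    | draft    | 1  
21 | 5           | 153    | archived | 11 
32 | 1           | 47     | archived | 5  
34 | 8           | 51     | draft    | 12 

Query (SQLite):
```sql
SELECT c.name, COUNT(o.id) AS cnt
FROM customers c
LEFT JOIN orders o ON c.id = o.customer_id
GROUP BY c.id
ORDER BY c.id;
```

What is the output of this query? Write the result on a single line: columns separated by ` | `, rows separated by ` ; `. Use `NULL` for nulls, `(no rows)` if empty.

LEFT JOIN keeps every customers row; unmatched ones get NULL for orders columns.
Group by customers.id and compute COUNT(o.id). COUNT(col) of an all-NULL group is 0.
  1: ids {12, 16, 17, 32} → COUNT(o.id)=4
  4: ids {1, 3, 7, 15} → COUNT(o.id)=4
  5: ids {5, 21} → COUNT(o.id)=2
  8: ids {34} → COUNT(o.id)=1

Liam | 4 ; Yuki | 4 ; Sol | 2 ; Ivy | 1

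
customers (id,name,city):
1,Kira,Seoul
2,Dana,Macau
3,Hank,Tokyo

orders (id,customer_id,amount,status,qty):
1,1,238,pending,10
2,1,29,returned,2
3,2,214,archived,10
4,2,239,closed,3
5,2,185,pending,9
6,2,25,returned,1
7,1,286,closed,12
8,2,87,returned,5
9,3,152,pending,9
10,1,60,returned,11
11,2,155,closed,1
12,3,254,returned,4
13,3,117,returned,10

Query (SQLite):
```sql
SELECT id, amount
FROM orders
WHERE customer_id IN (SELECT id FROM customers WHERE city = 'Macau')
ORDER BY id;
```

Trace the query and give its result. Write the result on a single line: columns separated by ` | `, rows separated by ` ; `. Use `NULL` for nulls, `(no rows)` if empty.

3 | 214 ; 4 | 239 ; 5 | 185 ; 6 | 25 ; 8 | 87 ; 11 | 155

Inner query: customers.id where city = 'Macau'.
Outer: keep orders rows whose customer_id is in that set.
Inner query → {2}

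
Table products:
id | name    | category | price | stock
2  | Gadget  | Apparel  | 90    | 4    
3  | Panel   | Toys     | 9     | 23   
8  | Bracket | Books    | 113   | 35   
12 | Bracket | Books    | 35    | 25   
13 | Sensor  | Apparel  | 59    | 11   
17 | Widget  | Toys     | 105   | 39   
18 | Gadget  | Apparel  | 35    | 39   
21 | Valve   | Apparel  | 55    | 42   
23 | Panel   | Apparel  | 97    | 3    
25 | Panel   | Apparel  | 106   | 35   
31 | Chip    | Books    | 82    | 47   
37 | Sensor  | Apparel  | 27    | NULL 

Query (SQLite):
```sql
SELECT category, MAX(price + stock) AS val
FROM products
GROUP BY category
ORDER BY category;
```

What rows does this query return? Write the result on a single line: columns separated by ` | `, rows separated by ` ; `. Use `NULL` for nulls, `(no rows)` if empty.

For each row compute price + stock.
Group by category; take MAX of the expression per group.
  Apparel: ids {2, 13, 18, 21, 23, 25, 37} → MAX(price + stock)=141
  Books: ids {8, 12, 31} → MAX(price + stock)=148
  Toys: ids {3, 17} → MAX(price + stock)=144

Apparel | 141 ; Books | 148 ; Toys | 144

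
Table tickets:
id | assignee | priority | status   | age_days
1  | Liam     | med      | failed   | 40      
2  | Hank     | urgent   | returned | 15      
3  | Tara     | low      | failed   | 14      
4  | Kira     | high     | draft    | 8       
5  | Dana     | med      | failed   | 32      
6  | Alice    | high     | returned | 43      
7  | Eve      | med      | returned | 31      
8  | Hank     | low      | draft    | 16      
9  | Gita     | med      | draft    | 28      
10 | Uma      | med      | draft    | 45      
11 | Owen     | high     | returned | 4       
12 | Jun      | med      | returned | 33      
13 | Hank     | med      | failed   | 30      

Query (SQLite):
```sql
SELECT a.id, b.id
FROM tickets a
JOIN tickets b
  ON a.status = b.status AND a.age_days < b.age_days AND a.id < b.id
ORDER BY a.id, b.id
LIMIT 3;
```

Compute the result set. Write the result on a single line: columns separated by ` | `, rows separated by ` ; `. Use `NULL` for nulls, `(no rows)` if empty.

2 | 6 ; 2 | 7 ; 2 | 12

Pairs (a,b) with same status, a.age_days < b.age_days, a.id < b.id.
status groups: draft:{4,8,9,10} failed:{1,3,5,13} returned:{2,6,7,11,12}
Ordered by (a.id, b.id); first 3.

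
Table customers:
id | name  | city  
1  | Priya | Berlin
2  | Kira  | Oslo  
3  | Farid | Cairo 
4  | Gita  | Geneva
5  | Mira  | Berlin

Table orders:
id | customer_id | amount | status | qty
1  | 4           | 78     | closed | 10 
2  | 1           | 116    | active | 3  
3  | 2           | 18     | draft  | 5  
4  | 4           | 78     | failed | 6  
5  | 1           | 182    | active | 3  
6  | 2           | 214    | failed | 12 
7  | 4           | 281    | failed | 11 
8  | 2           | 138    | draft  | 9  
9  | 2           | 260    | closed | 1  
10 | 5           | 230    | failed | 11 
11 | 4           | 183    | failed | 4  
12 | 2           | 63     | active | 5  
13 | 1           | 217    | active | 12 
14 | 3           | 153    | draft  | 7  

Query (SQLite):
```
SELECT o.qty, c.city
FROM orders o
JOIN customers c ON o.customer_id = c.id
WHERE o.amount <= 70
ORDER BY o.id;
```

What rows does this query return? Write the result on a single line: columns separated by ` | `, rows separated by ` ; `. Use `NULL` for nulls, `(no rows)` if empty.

5 | Oslo ; 5 | Oslo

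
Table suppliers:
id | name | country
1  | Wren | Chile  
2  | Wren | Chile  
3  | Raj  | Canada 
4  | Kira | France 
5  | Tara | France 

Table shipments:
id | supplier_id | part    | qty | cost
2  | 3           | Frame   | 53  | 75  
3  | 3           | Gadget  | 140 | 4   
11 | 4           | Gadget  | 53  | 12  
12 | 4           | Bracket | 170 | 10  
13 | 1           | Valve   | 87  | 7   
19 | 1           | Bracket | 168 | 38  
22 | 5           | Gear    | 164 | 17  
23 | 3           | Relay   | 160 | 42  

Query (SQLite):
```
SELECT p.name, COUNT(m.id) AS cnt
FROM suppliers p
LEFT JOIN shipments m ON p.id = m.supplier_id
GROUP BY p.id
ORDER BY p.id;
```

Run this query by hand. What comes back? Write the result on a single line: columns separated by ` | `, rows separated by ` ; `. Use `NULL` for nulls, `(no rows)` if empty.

LEFT JOIN keeps every suppliers row; unmatched ones get NULL for shipments columns.
Group by suppliers.id and compute COUNT(m.id). COUNT(col) of an all-NULL group is 0.
  1: ids {13, 19} → COUNT(m.id)=2
  2: ids {—} → COUNT(m.id)=0
  3: ids {2, 3, 23} → COUNT(m.id)=3
  4: ids {11, 12} → COUNT(m.id)=2
  5: ids {22} → COUNT(m.id)=1

Wren | 2 ; Wren | 0 ; Raj | 3 ; Kira | 2 ; Tara | 1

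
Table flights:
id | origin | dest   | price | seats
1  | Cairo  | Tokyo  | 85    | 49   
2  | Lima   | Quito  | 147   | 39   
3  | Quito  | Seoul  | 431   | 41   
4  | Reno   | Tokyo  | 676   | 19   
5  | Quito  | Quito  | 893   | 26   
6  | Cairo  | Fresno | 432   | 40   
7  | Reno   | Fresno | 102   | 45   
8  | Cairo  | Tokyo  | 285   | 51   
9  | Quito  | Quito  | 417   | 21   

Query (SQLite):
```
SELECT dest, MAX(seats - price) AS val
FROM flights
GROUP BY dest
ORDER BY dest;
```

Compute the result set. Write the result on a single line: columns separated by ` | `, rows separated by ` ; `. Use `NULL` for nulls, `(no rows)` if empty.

For each row compute seats - price.
Group by dest; take MAX of the expression per group.
  Fresno: ids {6, 7} → MAX(seats - price)=-57
  Quito: ids {2, 5, 9} → MAX(seats - price)=-108
  Seoul: ids {3} → MAX(seats - price)=-390
  Tokyo: ids {1, 4, 8} → MAX(seats - price)=-36

Fresno | -57 ; Quito | -108 ; Seoul | -390 ; Tokyo | -36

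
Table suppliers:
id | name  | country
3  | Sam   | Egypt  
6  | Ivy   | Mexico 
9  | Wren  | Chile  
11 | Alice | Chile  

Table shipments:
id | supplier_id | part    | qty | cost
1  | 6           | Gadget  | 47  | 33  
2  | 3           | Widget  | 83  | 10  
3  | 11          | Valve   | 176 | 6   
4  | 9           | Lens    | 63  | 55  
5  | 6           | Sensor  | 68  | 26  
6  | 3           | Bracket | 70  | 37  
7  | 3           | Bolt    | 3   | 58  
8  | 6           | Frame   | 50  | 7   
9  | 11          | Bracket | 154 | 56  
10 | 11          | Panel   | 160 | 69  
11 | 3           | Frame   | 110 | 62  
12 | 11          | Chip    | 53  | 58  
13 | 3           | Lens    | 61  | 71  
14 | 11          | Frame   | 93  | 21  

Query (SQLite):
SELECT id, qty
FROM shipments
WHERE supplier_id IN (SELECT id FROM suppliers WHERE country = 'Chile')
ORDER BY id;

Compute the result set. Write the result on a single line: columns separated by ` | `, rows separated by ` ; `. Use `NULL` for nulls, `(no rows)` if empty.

Inner query: suppliers.id where country = 'Chile'.
Outer: keep shipments rows whose supplier_id is in that set.
Inner query → {9, 11}

3 | 176 ; 4 | 63 ; 9 | 154 ; 10 | 160 ; 12 | 53 ; 14 | 93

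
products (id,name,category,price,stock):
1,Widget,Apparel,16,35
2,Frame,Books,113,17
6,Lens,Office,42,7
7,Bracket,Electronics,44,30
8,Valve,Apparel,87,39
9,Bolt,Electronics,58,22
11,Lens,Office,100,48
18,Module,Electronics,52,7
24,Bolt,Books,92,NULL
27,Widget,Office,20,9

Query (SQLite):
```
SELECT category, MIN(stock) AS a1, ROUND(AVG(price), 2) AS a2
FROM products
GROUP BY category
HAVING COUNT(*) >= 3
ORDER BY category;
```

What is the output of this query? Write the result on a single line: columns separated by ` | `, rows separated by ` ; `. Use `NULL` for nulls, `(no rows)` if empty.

Electronics | 7 | 51.33 ; Office | 7 | 54

Group products by category.
Per group compute: MIN(stock), ROUND(AVG(price), 2).
HAVING: drop groups with fewer than 3 rows.
  Apparel: ids {1, 8} → MIN(stock)=35, ROUND(AVG(price), 2)=51.5
  Books: ids {2, 24} → MIN(stock)=17, ROUND(AVG(price), 2)=102.5
  Electronics: ids {7, 9, 18} → MIN(stock)=7, ROUND(AVG(price), 2)=51.33
  Office: ids {6, 11, 27} → MIN(stock)=7, ROUND(AVG(price), 2)=54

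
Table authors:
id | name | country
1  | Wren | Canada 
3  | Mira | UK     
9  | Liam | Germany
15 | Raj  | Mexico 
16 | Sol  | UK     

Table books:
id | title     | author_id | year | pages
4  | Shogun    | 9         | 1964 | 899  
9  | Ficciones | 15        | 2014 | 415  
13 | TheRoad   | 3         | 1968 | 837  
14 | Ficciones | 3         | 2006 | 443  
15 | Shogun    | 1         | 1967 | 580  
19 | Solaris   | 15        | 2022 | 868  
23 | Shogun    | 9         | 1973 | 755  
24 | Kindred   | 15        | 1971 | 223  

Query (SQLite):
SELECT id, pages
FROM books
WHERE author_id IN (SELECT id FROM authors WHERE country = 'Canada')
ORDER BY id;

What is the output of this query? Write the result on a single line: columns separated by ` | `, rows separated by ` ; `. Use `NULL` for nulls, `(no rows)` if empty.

Inner query: authors.id where country = 'Canada'.
Outer: keep books rows whose author_id is in that set.
Inner query → {1}

15 | 580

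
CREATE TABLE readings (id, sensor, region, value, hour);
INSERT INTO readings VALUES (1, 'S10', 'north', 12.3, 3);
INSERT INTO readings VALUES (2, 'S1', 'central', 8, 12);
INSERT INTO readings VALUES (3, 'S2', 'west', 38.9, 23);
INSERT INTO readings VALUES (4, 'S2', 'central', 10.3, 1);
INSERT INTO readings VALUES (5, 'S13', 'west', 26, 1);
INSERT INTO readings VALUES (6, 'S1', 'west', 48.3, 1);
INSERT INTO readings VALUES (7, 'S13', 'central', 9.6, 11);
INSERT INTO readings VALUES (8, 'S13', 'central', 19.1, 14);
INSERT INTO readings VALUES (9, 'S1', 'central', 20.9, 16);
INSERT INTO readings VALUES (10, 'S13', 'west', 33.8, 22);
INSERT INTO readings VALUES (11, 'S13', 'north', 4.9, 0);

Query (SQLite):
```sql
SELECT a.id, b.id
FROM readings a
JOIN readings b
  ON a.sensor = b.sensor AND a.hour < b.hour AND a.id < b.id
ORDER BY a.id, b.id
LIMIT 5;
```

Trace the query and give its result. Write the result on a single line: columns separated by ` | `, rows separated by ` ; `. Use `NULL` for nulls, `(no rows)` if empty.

2 | 9 ; 5 | 7 ; 5 | 8 ; 5 | 10 ; 6 | 9

Pairs (a,b) with same sensor, a.hour < b.hour, a.id < b.id.
sensor groups: S1:{2,6,9} S10:{1} S13:{5,7,8,10,11} S2:{3,4}
Ordered by (a.id, b.id); first 5.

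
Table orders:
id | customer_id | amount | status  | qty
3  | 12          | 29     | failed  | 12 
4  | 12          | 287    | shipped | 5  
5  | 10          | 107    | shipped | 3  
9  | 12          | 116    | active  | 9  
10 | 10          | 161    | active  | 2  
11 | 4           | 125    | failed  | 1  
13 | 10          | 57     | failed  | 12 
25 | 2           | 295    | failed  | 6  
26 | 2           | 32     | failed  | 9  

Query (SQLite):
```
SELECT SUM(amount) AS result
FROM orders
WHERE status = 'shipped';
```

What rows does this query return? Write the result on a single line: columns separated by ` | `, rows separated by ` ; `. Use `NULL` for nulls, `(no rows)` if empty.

394

Rows where status='shipped' → amount values: [287, 107].
SUM of non-NULL values = 394.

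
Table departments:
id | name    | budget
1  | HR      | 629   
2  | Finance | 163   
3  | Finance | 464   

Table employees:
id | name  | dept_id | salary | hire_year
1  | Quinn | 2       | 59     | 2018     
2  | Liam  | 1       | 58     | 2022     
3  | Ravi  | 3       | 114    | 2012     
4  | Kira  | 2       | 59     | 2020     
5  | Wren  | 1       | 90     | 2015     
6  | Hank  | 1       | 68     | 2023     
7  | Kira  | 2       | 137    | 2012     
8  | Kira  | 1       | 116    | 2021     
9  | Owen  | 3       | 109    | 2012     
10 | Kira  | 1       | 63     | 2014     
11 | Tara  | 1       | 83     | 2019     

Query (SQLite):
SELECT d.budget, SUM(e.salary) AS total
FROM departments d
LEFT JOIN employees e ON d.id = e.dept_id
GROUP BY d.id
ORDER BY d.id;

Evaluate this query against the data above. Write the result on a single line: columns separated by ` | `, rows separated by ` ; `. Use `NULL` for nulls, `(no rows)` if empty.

629 | 478 ; 163 | 255 ; 464 | 223

LEFT JOIN keeps every departments row; unmatched ones get NULL for employees columns.
Group by departments.id and compute SUM(e.salary). SUM over an all-NULL group is NULL.
  1: ids {2, 5, 6, 8, 10, 11} → SUM(e.salary)=478
  2: ids {1, 4, 7} → SUM(e.salary)=255
  3: ids {3, 9} → SUM(e.salary)=223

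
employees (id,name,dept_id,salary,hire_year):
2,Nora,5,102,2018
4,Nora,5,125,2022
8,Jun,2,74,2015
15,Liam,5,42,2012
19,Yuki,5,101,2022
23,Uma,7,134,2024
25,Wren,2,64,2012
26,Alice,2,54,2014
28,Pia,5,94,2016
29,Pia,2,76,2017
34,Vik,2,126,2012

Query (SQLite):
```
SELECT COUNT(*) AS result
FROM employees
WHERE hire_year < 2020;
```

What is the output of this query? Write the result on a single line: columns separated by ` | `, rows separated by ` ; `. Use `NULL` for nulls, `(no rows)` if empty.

8

Rows where hire_year < 2020 → hire_year values: [2018, 2015, 2012, 2012, 2014, 2016, 2017, 2012].
COUNT(*) counts rows → 8.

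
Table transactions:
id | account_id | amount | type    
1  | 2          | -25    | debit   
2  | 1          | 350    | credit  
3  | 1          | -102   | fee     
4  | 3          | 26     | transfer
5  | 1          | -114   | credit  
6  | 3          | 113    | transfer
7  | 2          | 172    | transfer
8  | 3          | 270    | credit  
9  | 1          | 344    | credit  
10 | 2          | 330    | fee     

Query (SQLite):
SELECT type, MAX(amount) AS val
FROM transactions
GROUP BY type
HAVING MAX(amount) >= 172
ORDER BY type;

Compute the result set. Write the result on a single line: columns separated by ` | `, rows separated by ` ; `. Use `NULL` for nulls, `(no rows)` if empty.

credit | 350 ; fee | 330 ; transfer | 172

Partition transactions by type; compute MAX(amount) within each group.
HAVING: keep groups where MAX(amount) >= 172.
  credit: ids {2, 5, 8, 9} → MAX(amount)=350
  debit: ids {1} → MAX(amount)=-25
  fee: ids {3, 10} → MAX(amount)=330
  transfer: ids {4, 6, 7} → MAX(amount)=172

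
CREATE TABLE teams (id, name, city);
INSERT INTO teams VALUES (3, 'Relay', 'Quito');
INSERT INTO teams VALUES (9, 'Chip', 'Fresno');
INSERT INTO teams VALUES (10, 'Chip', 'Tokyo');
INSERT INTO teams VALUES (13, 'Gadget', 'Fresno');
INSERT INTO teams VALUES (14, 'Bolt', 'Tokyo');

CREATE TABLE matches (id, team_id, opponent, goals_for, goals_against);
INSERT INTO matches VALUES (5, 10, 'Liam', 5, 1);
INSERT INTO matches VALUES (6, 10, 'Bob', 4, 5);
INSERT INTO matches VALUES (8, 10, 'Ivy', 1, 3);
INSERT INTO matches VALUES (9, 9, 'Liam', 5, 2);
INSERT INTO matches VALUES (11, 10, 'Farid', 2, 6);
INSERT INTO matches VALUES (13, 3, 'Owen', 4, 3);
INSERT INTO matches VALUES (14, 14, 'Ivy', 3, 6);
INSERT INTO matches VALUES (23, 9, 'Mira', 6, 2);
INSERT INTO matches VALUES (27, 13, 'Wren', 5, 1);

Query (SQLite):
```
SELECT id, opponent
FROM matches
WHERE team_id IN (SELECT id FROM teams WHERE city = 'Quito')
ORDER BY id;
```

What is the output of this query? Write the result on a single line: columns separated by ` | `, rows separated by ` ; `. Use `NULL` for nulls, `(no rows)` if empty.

13 | Owen

Inner query: teams.id where city = 'Quito'.
Outer: keep matches rows whose team_id is in that set.
Inner query → {3}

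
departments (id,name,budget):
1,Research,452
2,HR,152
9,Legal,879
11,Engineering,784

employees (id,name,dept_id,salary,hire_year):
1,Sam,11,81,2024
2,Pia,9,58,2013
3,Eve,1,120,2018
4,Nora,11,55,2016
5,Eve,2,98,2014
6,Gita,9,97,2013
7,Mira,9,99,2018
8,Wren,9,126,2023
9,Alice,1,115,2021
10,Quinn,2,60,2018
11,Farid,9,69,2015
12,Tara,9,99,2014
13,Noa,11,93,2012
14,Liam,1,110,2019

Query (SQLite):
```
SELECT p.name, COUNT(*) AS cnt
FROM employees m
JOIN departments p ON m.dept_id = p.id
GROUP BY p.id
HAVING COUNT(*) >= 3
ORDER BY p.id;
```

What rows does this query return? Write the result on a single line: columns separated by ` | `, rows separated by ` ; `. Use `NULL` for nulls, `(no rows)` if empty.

Join each employees row to its departments via dept_id.
Group joined rows by departments.id; compute COUNT(*) per group.
HAVING: keep groups with count ≥ 3.
  1: ids {3, 9, 14} → COUNT(*)=3
  2: ids {5, 10} → COUNT(*)=2
  9: ids {2, 6, 7, 8, 11, 12} → COUNT(*)=6
  11: ids {1, 4, 13} → COUNT(*)=3

Research | 3 ; Legal | 6 ; Engineering | 3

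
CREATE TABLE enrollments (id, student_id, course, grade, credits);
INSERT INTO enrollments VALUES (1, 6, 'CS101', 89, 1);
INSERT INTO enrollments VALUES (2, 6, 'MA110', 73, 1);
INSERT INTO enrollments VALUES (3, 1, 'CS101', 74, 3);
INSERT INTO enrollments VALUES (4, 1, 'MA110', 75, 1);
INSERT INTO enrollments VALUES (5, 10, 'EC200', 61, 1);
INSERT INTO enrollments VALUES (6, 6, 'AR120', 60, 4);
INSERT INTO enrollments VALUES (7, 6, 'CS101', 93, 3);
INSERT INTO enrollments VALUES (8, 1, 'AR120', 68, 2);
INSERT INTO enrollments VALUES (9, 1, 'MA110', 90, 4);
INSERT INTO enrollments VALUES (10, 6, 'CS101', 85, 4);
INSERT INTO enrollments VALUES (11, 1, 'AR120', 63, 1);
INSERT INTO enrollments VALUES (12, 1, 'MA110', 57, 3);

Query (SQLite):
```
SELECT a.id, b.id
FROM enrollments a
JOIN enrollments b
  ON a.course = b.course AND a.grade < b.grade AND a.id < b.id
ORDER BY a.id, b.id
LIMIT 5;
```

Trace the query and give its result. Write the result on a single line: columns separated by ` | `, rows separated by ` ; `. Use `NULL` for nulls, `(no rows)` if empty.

1 | 7 ; 2 | 4 ; 2 | 9 ; 3 | 7 ; 3 | 10

Pairs (a,b) with same course, a.grade < b.grade, a.id < b.id.
course groups: AR120:{6,8,11} CS101:{1,3,7,10} EC200:{5} MA110:{2,4,9,12}
Ordered by (a.id, b.id); first 5.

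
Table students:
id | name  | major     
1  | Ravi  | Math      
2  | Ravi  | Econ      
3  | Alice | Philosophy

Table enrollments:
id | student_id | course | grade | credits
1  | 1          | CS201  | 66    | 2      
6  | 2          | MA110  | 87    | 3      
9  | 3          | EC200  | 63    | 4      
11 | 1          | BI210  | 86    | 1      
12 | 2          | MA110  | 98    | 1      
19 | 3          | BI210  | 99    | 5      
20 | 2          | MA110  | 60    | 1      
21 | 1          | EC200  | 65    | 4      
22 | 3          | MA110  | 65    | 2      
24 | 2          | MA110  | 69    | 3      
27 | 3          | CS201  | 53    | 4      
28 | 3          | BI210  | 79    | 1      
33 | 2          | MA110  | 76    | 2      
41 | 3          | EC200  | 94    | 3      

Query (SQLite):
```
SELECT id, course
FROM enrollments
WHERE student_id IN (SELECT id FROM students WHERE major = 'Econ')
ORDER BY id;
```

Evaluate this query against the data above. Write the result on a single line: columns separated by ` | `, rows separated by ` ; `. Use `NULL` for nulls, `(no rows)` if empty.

Inner query: students.id where major = 'Econ'.
Outer: keep enrollments rows whose student_id is in that set.
Inner query → {2}

6 | MA110 ; 12 | MA110 ; 20 | MA110 ; 24 | MA110 ; 33 | MA110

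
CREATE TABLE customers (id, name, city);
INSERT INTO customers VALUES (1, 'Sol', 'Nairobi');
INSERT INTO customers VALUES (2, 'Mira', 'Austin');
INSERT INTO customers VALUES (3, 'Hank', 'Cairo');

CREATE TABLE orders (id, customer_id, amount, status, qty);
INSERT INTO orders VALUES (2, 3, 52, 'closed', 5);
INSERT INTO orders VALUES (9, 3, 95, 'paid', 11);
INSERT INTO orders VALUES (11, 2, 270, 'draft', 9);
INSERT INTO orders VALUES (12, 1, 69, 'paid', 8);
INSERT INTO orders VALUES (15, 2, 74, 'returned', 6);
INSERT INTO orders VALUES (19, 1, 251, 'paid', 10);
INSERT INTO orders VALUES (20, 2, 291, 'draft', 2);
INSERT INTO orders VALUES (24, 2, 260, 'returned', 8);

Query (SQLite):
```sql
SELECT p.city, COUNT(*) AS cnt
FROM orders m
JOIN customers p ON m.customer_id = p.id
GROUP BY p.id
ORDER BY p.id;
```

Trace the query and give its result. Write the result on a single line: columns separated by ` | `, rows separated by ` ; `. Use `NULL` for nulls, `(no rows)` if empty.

Join each orders row to its customers via customer_id.
Group joined rows by customers.id; compute COUNT(*) per group.
  1: ids {12, 19} → COUNT(*)=2
  2: ids {11, 15, 20, 24} → COUNT(*)=4
  3: ids {2, 9} → COUNT(*)=2

Nairobi | 2 ; Austin | 4 ; Cairo | 2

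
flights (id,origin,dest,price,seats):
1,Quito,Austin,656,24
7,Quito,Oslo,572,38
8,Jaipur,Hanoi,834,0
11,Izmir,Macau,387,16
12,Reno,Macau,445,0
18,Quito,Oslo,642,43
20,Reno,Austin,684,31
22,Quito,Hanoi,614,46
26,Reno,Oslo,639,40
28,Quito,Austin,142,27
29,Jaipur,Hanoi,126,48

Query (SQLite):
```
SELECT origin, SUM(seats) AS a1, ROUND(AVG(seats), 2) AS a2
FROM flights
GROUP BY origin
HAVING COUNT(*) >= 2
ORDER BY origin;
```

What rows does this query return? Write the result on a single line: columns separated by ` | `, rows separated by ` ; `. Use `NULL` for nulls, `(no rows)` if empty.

Jaipur | 48 | 24 ; Quito | 178 | 35.6 ; Reno | 71 | 23.67

Group flights by origin.
Per group compute: SUM(seats), ROUND(AVG(seats), 2).
HAVING: drop groups with fewer than 2 rows.
  Izmir: ids {11} → SUM(seats)=16, ROUND(AVG(seats), 2)=16
  Jaipur: ids {8, 29} → SUM(seats)=48, ROUND(AVG(seats), 2)=24
  Quito: ids {1, 7, 18, 22, 28} → SUM(seats)=178, ROUND(AVG(seats), 2)=35.6
  Reno: ids {12, 20, 26} → SUM(seats)=71, ROUND(AVG(seats), 2)=23.67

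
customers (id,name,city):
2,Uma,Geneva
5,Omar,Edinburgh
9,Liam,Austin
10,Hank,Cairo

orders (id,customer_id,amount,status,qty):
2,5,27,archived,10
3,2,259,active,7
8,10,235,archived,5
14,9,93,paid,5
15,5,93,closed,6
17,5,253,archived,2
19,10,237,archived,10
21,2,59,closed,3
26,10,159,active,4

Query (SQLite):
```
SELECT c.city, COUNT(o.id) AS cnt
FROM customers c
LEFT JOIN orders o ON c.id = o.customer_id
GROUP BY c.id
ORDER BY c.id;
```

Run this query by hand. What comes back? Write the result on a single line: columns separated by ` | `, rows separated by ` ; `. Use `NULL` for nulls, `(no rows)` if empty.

LEFT JOIN keeps every customers row; unmatched ones get NULL for orders columns.
Group by customers.id and compute COUNT(o.id). COUNT(col) of an all-NULL group is 0.
  2: ids {3, 21} → COUNT(o.id)=2
  5: ids {2, 15, 17} → COUNT(o.id)=3
  9: ids {14} → COUNT(o.id)=1
  10: ids {8, 19, 26} → COUNT(o.id)=3

Geneva | 2 ; Edinburgh | 3 ; Austin | 1 ; Cairo | 3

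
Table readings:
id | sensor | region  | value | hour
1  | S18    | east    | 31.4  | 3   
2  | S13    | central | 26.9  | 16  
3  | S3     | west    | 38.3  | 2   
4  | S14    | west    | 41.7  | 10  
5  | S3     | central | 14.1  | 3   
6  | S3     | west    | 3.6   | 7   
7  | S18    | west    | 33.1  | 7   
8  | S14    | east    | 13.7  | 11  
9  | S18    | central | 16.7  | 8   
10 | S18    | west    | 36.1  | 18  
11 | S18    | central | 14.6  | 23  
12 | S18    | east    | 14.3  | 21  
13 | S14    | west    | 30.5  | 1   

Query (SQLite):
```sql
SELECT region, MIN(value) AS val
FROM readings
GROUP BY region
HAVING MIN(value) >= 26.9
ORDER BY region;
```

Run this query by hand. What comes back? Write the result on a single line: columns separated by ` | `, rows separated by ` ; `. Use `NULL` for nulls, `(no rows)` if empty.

Partition readings by region; compute MIN(value) within each group.
HAVING: keep groups where MIN(value) >= 26.9.
  central: ids {2, 5, 9, 11} → MIN(value)=14.1
  east: ids {1, 8, 12} → MIN(value)=13.7
  west: ids {3, 4, 6, 7, 10, 13} → MIN(value)=3.6

(no rows)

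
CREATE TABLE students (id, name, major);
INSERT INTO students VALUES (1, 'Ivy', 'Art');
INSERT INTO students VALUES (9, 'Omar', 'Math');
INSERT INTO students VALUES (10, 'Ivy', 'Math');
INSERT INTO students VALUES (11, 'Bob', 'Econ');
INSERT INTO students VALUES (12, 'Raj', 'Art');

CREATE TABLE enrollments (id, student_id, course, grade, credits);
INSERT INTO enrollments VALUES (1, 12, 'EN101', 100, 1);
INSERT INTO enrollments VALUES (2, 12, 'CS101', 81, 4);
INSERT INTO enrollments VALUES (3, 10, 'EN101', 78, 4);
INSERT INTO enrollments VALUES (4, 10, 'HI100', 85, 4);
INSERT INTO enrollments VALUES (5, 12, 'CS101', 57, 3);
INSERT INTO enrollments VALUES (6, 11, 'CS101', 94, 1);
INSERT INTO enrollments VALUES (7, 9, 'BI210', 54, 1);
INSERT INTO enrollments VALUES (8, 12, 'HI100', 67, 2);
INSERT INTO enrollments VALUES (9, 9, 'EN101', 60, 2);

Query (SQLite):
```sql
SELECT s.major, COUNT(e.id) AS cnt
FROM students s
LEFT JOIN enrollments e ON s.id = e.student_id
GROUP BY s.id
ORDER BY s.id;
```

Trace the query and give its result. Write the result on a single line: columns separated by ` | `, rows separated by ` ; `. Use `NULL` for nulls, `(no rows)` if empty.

LEFT JOIN keeps every students row; unmatched ones get NULL for enrollments columns.
Group by students.id and compute COUNT(e.id). COUNT(col) of an all-NULL group is 0.
  1: ids {—} → COUNT(e.id)=0
  9: ids {7, 9} → COUNT(e.id)=2
  10: ids {3, 4} → COUNT(e.id)=2
  11: ids {6} → COUNT(e.id)=1
  12: ids {1, 2, 5, 8} → COUNT(e.id)=4

Art | 0 ; Math | 2 ; Math | 2 ; Econ | 1 ; Art | 4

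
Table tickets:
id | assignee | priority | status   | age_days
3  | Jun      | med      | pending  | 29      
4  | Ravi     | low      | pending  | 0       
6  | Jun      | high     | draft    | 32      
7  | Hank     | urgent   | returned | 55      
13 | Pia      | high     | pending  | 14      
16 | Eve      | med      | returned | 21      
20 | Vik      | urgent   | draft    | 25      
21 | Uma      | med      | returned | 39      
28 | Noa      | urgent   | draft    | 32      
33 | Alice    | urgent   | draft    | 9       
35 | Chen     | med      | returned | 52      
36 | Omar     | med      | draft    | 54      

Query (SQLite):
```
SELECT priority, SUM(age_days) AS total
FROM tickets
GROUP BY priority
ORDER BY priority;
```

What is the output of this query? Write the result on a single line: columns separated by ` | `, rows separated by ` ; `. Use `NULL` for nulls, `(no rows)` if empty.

high | 46 ; low | 0 ; med | 195 ; urgent | 121

Partition tickets by priority; compute SUM(age_days) within each group.
  high: ids {6, 13} → SUM(age_days)=46
  low: ids {4} → SUM(age_days)=0
  med: ids {3, 16, 21, 35, 36} → SUM(age_days)=195
  urgent: ids {7, 20, 28, 33} → SUM(age_days)=121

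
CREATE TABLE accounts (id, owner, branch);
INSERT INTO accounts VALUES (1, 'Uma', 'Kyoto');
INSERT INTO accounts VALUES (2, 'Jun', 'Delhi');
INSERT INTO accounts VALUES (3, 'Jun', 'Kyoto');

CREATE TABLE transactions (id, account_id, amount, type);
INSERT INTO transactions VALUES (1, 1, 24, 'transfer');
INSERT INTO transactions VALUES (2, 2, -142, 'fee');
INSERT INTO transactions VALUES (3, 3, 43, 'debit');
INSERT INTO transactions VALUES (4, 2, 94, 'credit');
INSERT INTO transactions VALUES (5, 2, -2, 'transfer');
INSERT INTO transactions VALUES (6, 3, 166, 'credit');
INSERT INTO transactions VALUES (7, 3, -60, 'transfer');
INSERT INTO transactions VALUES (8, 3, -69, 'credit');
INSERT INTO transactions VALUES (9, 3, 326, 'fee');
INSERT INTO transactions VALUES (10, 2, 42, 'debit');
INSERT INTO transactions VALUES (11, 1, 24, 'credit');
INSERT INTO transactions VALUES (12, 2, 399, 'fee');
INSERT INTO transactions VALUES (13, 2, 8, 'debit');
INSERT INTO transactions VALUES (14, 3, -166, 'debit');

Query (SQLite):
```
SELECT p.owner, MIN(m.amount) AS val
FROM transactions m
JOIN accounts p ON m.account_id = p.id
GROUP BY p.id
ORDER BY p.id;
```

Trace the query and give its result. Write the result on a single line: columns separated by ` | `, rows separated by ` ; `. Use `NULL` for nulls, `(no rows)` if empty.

Join each transactions row to its accounts via account_id.
Group joined rows by accounts.id; compute MIN(m.amount) per group.
  1: ids {1, 11} → MIN(m.amount)=24
  2: ids {2, 4, 5, 10, 12, 13} → MIN(m.amount)=-142
  3: ids {3, 6, 7, 8, 9, 14} → MIN(m.amount)=-166

Uma | 24 ; Jun | -142 ; Jun | -166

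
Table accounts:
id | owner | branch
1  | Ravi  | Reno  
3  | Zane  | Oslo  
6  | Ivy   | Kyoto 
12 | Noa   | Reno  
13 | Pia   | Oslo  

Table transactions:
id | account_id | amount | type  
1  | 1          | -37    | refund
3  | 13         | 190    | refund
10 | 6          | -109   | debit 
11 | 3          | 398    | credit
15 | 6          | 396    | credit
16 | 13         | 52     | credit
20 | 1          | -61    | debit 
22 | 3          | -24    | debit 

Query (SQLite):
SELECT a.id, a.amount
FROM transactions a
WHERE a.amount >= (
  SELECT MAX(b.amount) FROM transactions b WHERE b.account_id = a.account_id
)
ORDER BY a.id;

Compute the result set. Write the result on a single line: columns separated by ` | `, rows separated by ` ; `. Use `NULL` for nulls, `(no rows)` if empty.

1 | -37 ; 3 | 190 ; 11 | 398 ; 15 | 396

For each transactions row a, compute MAX(amount) over rows sharing a.account_id.
Keep row a if a.amount >= that per-group MAX.
  account_id=1: MAX(amount) = -37
  account_id=3: MAX(amount) = 398
  account_id=6: MAX(amount) = 396
  account_id=13: MAX(amount) = 190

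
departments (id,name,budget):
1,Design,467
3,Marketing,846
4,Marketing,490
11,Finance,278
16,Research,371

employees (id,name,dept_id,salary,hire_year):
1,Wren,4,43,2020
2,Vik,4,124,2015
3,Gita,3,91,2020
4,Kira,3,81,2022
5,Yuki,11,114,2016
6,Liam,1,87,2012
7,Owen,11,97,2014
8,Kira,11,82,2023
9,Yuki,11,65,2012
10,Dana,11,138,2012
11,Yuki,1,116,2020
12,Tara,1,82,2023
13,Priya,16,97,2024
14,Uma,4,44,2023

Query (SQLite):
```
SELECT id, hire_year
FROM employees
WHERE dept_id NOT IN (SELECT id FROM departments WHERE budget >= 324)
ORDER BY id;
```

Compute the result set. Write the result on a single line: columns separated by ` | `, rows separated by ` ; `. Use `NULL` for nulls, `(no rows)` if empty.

Inner query: departments.id where budget >= 324.
Outer: keep employees rows whose dept_id is not in that set.
Inner query → {1, 3, 4, 16}

5 | 2016 ; 7 | 2014 ; 8 | 2023 ; 9 | 2012 ; 10 | 2012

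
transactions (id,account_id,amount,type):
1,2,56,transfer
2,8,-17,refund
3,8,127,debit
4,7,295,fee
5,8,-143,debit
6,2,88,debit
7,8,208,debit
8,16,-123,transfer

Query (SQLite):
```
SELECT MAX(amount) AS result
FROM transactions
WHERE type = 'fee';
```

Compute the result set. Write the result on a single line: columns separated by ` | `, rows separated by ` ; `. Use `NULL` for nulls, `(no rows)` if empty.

Rows where type='fee' → amount values: [295].
MAX of non-NULL values = 295.

295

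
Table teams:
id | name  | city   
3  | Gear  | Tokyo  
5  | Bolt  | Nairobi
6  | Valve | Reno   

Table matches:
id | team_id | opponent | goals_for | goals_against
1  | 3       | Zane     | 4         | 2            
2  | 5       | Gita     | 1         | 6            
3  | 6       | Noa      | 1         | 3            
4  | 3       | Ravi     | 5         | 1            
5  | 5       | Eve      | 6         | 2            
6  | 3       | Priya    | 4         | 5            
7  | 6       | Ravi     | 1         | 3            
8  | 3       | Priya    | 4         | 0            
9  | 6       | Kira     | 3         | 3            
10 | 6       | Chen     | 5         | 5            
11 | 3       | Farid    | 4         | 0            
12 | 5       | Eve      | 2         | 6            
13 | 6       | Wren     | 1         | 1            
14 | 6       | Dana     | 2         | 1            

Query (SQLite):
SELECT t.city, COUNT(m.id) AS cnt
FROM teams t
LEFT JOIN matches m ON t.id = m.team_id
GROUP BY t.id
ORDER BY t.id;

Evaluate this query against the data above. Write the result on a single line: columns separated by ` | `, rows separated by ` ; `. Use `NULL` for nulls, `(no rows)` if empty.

Tokyo | 5 ; Nairobi | 3 ; Reno | 6

LEFT JOIN keeps every teams row; unmatched ones get NULL for matches columns.
Group by teams.id and compute COUNT(m.id). COUNT(col) of an all-NULL group is 0.
  3: ids {1, 4, 6, 8, 11} → COUNT(m.id)=5
  5: ids {2, 5, 12} → COUNT(m.id)=3
  6: ids {3, 7, 9, 10, 13, 14} → COUNT(m.id)=6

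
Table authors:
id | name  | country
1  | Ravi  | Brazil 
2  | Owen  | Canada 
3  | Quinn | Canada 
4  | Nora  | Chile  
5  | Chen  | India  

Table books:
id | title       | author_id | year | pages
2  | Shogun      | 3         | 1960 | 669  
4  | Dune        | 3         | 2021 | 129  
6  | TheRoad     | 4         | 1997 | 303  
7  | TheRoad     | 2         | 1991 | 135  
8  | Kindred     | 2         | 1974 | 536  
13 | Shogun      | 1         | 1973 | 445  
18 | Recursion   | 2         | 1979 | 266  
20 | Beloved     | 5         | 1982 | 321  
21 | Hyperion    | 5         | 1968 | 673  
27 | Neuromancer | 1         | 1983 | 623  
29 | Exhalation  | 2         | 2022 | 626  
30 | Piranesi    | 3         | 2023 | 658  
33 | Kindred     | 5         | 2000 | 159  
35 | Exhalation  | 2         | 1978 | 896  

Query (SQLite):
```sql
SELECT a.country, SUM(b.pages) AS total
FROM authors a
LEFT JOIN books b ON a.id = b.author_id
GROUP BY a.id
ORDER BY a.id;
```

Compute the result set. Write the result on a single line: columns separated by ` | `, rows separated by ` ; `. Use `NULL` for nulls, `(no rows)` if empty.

LEFT JOIN keeps every authors row; unmatched ones get NULL for books columns.
Group by authors.id and compute SUM(b.pages). SUM over an all-NULL group is NULL.
  1: ids {13, 27} → SUM(b.pages)=1068
  2: ids {7, 8, 18, 29, 35} → SUM(b.pages)=2459
  3: ids {2, 4, 30} → SUM(b.pages)=1456
  4: ids {6} → SUM(b.pages)=303
  5: ids {20, 21, 33} → SUM(b.pages)=1153

Brazil | 1068 ; Canada | 2459 ; Canada | 1456 ; Chile | 303 ; India | 1153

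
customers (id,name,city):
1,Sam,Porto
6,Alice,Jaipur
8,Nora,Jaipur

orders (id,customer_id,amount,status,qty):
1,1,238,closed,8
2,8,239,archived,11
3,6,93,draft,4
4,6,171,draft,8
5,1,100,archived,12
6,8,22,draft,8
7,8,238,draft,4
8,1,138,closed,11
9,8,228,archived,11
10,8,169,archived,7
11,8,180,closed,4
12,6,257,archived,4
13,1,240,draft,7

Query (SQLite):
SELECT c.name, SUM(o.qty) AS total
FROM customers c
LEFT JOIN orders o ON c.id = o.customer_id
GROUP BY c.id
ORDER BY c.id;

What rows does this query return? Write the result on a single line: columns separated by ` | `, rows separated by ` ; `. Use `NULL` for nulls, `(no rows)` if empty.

Sam | 38 ; Alice | 16 ; Nora | 45

LEFT JOIN keeps every customers row; unmatched ones get NULL for orders columns.
Group by customers.id and compute SUM(o.qty). SUM over an all-NULL group is NULL.
  1: ids {1, 5, 8, 13} → SUM(o.qty)=38
  6: ids {3, 4, 12} → SUM(o.qty)=16
  8: ids {2, 6, 7, 9, 10, 11} → SUM(o.qty)=45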